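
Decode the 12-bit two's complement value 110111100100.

Binary: 110111100100
Sign bit: 1 (negative)
Invert: 001000011011
Add 1:  001000011100
Magnitude: 001000011100 = 512 + 16 + 8 + 4 = 540
Value: -540



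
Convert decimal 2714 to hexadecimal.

Using repeated division by 16 (digits 10–15 are A–F):
2714 ÷ 16 = 169 remainder 10 (A)
169 ÷ 16 = 10 remainder 9
10 ÷ 16 = 0 remainder 10 (A)
Reading remainders bottom to top: A9A



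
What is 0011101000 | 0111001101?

OR: 1 when either bit is 1
  0011101000
| 0111001101
------------
  0111101101
Decimal: 232 | 461 = 493



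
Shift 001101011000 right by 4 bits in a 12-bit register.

Original: 001101011000 (decimal 856)
Shift right by 4 positions
Drop the 4 low bits; fill with zeros on the left
Result: 000000110101 (decimal 53)
Equivalent: 856 >> 4 = 856 ÷ 2^4 = 53



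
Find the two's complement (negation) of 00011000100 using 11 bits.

Original: 00011000100
Step 1 - Invert all bits: 11100111011
Step 2 - Add 1: 11100111100
Verification: 00011000100 + 11100111100 = 100000000000; discarding the end carry (carry out of the top bit) leaves the 11-bit value 00000000000, as required for x + (-x)



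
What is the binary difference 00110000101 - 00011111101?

Method 1 - Direct subtraction (column by column from the right: bit − bit − borrow-in; if negative, add 2 and borrow 1 from the next column):
borrow: 00111110000
        00110000101
-       00011111101
-------------------
        00010001000

Method 2 - Add two's complement:
Two's complement of 00011111101: invert → 11100000010, add 1 → 11100000011
  00110000101
+ 11100000011
-------------
 100010001000  (end carry out of the top bit = 1)
Discarding the end carry: 00010001000
Decimal check:
  00110000101 = 256 + 128 + 4 + 1 = 389
  00011111101 = 128 + 64 + 32 + 16 + 8 + 4 + 1 = 253
  389 - 253 = 136, and 00010001000 = 128 + 8 = 136 ✓



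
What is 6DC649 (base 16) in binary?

Convert each hex digit to 4 bits:
  6 = 0110
  D = 1101
  C = 1100
  6 = 0110
  4 = 0100
  9 = 1001
Concatenate: 011011011100011001001001



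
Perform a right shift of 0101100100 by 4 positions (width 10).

Original: 0101100100 (decimal 356)
Shift right by 4 positions
Drop the 4 low bits; fill with zeros on the left
Result: 0000010110 (decimal 22)
Equivalent: 356 >> 4 = 356 ÷ 2^4 = 22



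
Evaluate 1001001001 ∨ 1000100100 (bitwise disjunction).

OR: 1 when either bit is 1
  1001001001
| 1000100100
------------
  1001101101
Decimal: 585 | 548 = 621



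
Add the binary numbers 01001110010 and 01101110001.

Add column by column from the right: bit + bit + carry-in; write the sum mod 2, carry 1 when the sum is 2 or 3.
carry:  10011100000
        01001110010
+       01101110001
-------------------
       010111100011
(the carry out of the leftmost column, 0, becomes the leading bit)
Decimal check:
  01001110010 = 512 + 64 + 32 + 16 + 2 = 626
  01101110001 = 512 + 256 + 64 + 32 + 16 + 1 = 881
  626 + 881 = 1507, and 010111100011 = 1024 + 256 + 128 + 64 + 32 + 2 + 1 = 1507 ✓



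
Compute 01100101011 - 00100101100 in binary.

Method 1 - Direct subtraction (column by column from the right: bit − bit − borrow-in; if negative, add 2 and borrow 1 from the next column):
borrow: 01111111000
        01100101011
-       00100101100
-------------------
        00111111111

Method 2 - Add two's complement:
Two's complement of 00100101100: invert → 11011010011, add 1 → 11011010100
  01100101011
+ 11011010100
-------------
 100111111111  (end carry out of the top bit = 1)
Discarding the end carry: 00111111111
Decimal check:
  01100101011 = 512 + 256 + 32 + 8 + 2 + 1 = 811
  00100101100 = 256 + 32 + 8 + 4 = 300
  811 - 300 = 511, and 00111111111 = 256 + 128 + 64 + 32 + 16 + 8 + 4 + 2 + 1 = 511 ✓



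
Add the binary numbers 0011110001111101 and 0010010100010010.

Add column by column from the right: bit + bit + carry-in; write the sum mod 2, carry 1 when the sum is 2 or 3.
carry:  0111100011100000
        0011110001111101
+       0010010100010010
------------------------
       00110000110001111
(the carry out of the leftmost column, 0, becomes the leading bit)
Decimal check:
  0011110001111101 = 8192 + 4096 + 2048 + 1024 + 64 + 32 + 16 + 8 + 4 + 1 = 15485
  0010010100010010 = 8192 + 1024 + 256 + 16 + 2 = 9490
  15485 + 9490 = 24975, and 00110000110001111 = 16384 + 8192 + 256 + 128 + 8 + 4 + 2 + 1 = 24975 ✓



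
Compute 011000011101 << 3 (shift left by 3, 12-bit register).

Original: 011000011101 (decimal 1565)
Shift left by 3 positions
Append 3 zeros on the right and drop the 3 high bits that overflow the 12-bit width
Result: 000011101000 (decimal 232)
Equivalent: 1565 << 3 = 1565 × 2^3 = 12520, truncated to 12 bits = 232



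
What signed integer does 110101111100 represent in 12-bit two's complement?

Binary: 110101111100
Sign bit: 1 (negative)
Invert: 001010000011
Add 1:  001010000100
Magnitude: 001010000100 = 512 + 128 + 4 = 644
Value: -644



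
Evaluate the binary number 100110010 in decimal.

Sum of powers of 2 for each 1-bit:
2^1 + 2^4 + 2^5 + 2^8
= 2 + 16 + 32 + 256
= 306



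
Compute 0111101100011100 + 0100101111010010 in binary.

Add column by column from the right: bit + bit + carry-in; write the sum mod 2, carry 1 when the sum is 2 or 3.
carry:  1111011000100000
        0111101100011100
+       0100101111010010
------------------------
       01100011011101110
(the carry out of the leftmost column, 0, becomes the leading bit)
Decimal check:
  0111101100011100 = 16384 + 8192 + 4096 + 2048 + 512 + 256 + 16 + 8 + 4 = 31516
  0100101111010010 = 16384 + 2048 + 512 + 256 + 128 + 64 + 16 + 2 = 19410
  31516 + 19410 = 50926, and 01100011011101110 = 32768 + 16384 + 1024 + 512 + 128 + 64 + 32 + 8 + 4 + 2 = 50926 ✓



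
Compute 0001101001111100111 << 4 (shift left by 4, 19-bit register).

Original: 0001101001111100111 (decimal 54247)
Shift left by 4 positions
Append 4 zeros on the right and drop the 4 high bits that overflow the 19-bit width
Result: 1010011111001110000 (decimal 343664)
Equivalent: 54247 << 4 = 54247 × 2^4 = 867952, truncated to 19 bits = 343664



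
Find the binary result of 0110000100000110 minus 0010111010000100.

Method 1 - Direct subtraction (column by column from the right: bit − bit − borrow-in; if negative, add 2 and borrow 1 from the next column):
borrow: 0111110100000000
        0110000100000110
-       0010111010000100
------------------------
        0011001010000010

Method 2 - Add two's complement:
Two's complement of 0010111010000100: invert → 1101000101111011, add 1 → 1101000101111100
  0110000100000110
+ 1101000101111100
------------------
 10011001010000010  (end carry out of the top bit = 1)
Discarding the end carry: 0011001010000010
Decimal check:
  0110000100000110 = 16384 + 8192 + 256 + 4 + 2 = 24838
  0010111010000100 = 8192 + 2048 + 1024 + 512 + 128 + 4 = 11908
  24838 - 11908 = 12930, and 0011001010000010 = 8192 + 4096 + 512 + 128 + 2 = 12930 ✓



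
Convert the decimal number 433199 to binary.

Using repeated division by 2:
433199 ÷ 2 = 216599 remainder 1
216599 ÷ 2 = 108299 remainder 1
108299 ÷ 2 = 54149 remainder 1
54149 ÷ 2 = 27074 remainder 1
27074 ÷ 2 = 13537 remainder 0
13537 ÷ 2 = 6768 remainder 1
6768 ÷ 2 = 3384 remainder 0
3384 ÷ 2 = 1692 remainder 0
1692 ÷ 2 = 846 remainder 0
846 ÷ 2 = 423 remainder 0
423 ÷ 2 = 211 remainder 1
211 ÷ 2 = 105 remainder 1
105 ÷ 2 = 52 remainder 1
52 ÷ 2 = 26 remainder 0
26 ÷ 2 = 13 remainder 0
13 ÷ 2 = 6 remainder 1
6 ÷ 2 = 3 remainder 0
3 ÷ 2 = 1 remainder 1
1 ÷ 2 = 0 remainder 1
Reading remainders bottom to top: 1101001110000101111



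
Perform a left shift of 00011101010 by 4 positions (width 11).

Original: 00011101010 (decimal 234)
Shift left by 4 positions
Append 4 zeros on the right and drop the 4 high bits that overflow the 11-bit width
Result: 11010100000 (decimal 1696)
Equivalent: 234 << 4 = 234 × 2^4 = 3744, truncated to 11 bits = 1696



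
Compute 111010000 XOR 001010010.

XOR: 1 when bits differ
  111010000
^ 001010010
-----------
  110000010
Decimal: 464 ^ 82 = 386



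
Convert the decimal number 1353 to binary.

Using repeated division by 2:
1353 ÷ 2 = 676 remainder 1
676 ÷ 2 = 338 remainder 0
338 ÷ 2 = 169 remainder 0
169 ÷ 2 = 84 remainder 1
84 ÷ 2 = 42 remainder 0
42 ÷ 2 = 21 remainder 0
21 ÷ 2 = 10 remainder 1
10 ÷ 2 = 5 remainder 0
5 ÷ 2 = 2 remainder 1
2 ÷ 2 = 1 remainder 0
1 ÷ 2 = 0 remainder 1
Reading remainders bottom to top: 10101001001



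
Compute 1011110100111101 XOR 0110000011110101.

XOR: 1 when bits differ
  1011110100111101
^ 0110000011110101
------------------
  1101110111001000
Decimal: 48445 ^ 24821 = 56776



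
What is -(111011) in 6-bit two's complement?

Original (sign bit 1, negative): 111011
Step 1 - Invert all bits: 000100
Step 2 - Add 1: 000101
Verification: 111011 + 000101 = 1000000; discarding the end carry (carry out of the top bit) leaves the 6-bit value 000000, as required for x + (-x)



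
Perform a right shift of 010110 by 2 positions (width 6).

Original: 010110 (decimal 22)
Shift right by 2 positions
Drop the 2 low bits; fill with zeros on the left
Result: 000101 (decimal 5)
Equivalent: 22 >> 2 = 22 ÷ 2^2 = 5



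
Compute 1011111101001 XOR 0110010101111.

XOR: 1 when bits differ
  1011111101001
^ 0110010101111
---------------
  1101101000110
Decimal: 6121 ^ 3247 = 6982



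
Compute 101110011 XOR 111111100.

XOR: 1 when bits differ
  101110011
^ 111111100
-----------
  010001111
Decimal: 371 ^ 508 = 143



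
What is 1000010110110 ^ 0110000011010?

XOR: 1 when bits differ
  1000010110110
^ 0110000011010
---------------
  1110010101100
Decimal: 4278 ^ 3098 = 7340



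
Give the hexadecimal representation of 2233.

Using repeated division by 16 (digits 10–15 are A–F):
2233 ÷ 16 = 139 remainder 9
139 ÷ 16 = 8 remainder 11 (B)
8 ÷ 16 = 0 remainder 8
Reading remainders bottom to top: 8B9



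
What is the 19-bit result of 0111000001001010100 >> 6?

Original: 0111000001001010100 (decimal 229972)
Shift right by 6 positions
Drop the 6 low bits; fill with zeros on the left
Result: 0000000111000001001 (decimal 3593)
Equivalent: 229972 >> 6 = 229972 ÷ 2^6 = 3593



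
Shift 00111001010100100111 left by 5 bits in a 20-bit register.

Original: 00111001010100100111 (decimal 234791)
Shift left by 5 positions
Append 5 zeros on the right and drop the 5 high bits that overflow the 20-bit width
Result: 00101010010011100000 (decimal 173280)
Equivalent: 234791 << 5 = 234791 × 2^5 = 7513312, truncated to 20 bits = 173280



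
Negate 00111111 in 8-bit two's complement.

Original: 00111111
Step 1 - Invert all bits: 11000000
Step 2 - Add 1: 11000001
Verification: 00111111 + 11000001 = 100000000; discarding the end carry (carry out of the top bit) leaves the 8-bit value 00000000, as required for x + (-x)



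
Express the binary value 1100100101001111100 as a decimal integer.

Sum of powers of 2 for each 1-bit:
2^2 + 2^3 + 2^4 + 2^5 + 2^6 + 2^9 + 2^11 + 2^14 + 2^17 + 2^18
= 4 + 8 + 16 + 32 + 64 + 512 + 2048 + 16384 + 131072 + 262144
= 412284



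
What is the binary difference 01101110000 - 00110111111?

Method 1 - Direct subtraction (column by column from the right: bit − bit − borrow-in; if negative, add 2 and borrow 1 from the next column):
borrow: 01101111110
        01101110000
-       00110111111
-------------------
        00110110001

Method 2 - Add two's complement:
Two's complement of 00110111111: invert → 11001000000, add 1 → 11001000001
  01101110000
+ 11001000001
-------------
 100110110001  (end carry out of the top bit = 1)
Discarding the end carry: 00110110001
Decimal check:
  01101110000 = 512 + 256 + 64 + 32 + 16 = 880
  00110111111 = 256 + 128 + 32 + 16 + 8 + 4 + 2 + 1 = 447
  880 - 447 = 433, and 00110110001 = 256 + 128 + 32 + 16 + 1 = 433 ✓



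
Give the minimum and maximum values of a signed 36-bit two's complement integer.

For 36-bit two's complement:
Minimum: -2^35 = -34359738368
Maximum: 2^35 - 1 = 34359738367



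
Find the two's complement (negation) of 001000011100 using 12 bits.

Original: 001000011100
Step 1 - Invert all bits: 110111100011
Step 2 - Add 1: 110111100100
Verification: 001000011100 + 110111100100 = 1000000000000; discarding the end carry (carry out of the top bit) leaves the 12-bit value 000000000000, as required for x + (-x)



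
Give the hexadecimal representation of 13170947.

Using repeated division by 16 (digits 10–15 are A–F):
13170947 ÷ 16 = 823184 remainder 3
823184 ÷ 16 = 51449 remainder 0
51449 ÷ 16 = 3215 remainder 9
3215 ÷ 16 = 200 remainder 15 (F)
200 ÷ 16 = 12 remainder 8
12 ÷ 16 = 0 remainder 12 (C)
Reading remainders bottom to top: C8F903



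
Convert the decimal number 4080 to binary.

Using repeated division by 2:
4080 ÷ 2 = 2040 remainder 0
2040 ÷ 2 = 1020 remainder 0
1020 ÷ 2 = 510 remainder 0
510 ÷ 2 = 255 remainder 0
255 ÷ 2 = 127 remainder 1
127 ÷ 2 = 63 remainder 1
63 ÷ 2 = 31 remainder 1
31 ÷ 2 = 15 remainder 1
15 ÷ 2 = 7 remainder 1
7 ÷ 2 = 3 remainder 1
3 ÷ 2 = 1 remainder 1
1 ÷ 2 = 0 remainder 1
Reading remainders bottom to top: 111111110000



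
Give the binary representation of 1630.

Using repeated division by 2:
1630 ÷ 2 = 815 remainder 0
815 ÷ 2 = 407 remainder 1
407 ÷ 2 = 203 remainder 1
203 ÷ 2 = 101 remainder 1
101 ÷ 2 = 50 remainder 1
50 ÷ 2 = 25 remainder 0
25 ÷ 2 = 12 remainder 1
12 ÷ 2 = 6 remainder 0
6 ÷ 2 = 3 remainder 0
3 ÷ 2 = 1 remainder 1
1 ÷ 2 = 0 remainder 1
Reading remainders bottom to top: 11001011110



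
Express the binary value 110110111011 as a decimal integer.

Sum of powers of 2 for each 1-bit:
2^0 + 2^1 + 2^3 + 2^4 + 2^5 + 2^7 + 2^8 + 2^10 + 2^11
= 1 + 2 + 8 + 16 + 32 + 128 + 256 + 1024 + 2048
= 3515



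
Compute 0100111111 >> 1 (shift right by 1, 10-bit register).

Original: 0100111111 (decimal 319)
Shift right by 1 position
Drop the 1 low bit; fill with zero on the left
Result: 0010011111 (decimal 159)
Equivalent: 319 >> 1 = 319 ÷ 2^1 = 159



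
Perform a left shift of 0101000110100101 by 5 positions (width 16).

Original: 0101000110100101 (decimal 20901)
Shift left by 5 positions
Append 5 zeros on the right and drop the 5 high bits that overflow the 16-bit width
Result: 0011010010100000 (decimal 13472)
Equivalent: 20901 << 5 = 20901 × 2^5 = 668832, truncated to 16 bits = 13472



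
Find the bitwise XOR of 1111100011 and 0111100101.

XOR: 1 when bits differ
  1111100011
^ 0111100101
------------
  1000000110
Decimal: 995 ^ 485 = 518



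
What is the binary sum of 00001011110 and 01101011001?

Add column by column from the right: bit + bit + carry-in; write the sum mod 2, carry 1 when the sum is 2 or 3.
carry:  00010110000
        00001011110
+       01101011001
-------------------
       001110110111
(the carry out of the leftmost column, 0, becomes the leading bit)
Decimal check:
  00001011110 = 64 + 16 + 8 + 4 + 2 = 94
  01101011001 = 512 + 256 + 64 + 16 + 8 + 1 = 857
  94 + 857 = 951, and 001110110111 = 512 + 256 + 128 + 32 + 16 + 4 + 2 + 1 = 951 ✓



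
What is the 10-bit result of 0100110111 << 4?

Original: 0100110111 (decimal 311)
Shift left by 4 positions
Append 4 zeros on the right and drop the 4 high bits that overflow the 10-bit width
Result: 1101110000 (decimal 880)
Equivalent: 311 << 4 = 311 × 2^4 = 4976, truncated to 10 bits = 880



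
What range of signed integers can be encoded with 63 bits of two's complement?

For 63-bit two's complement:
Minimum: -2^62 = -4611686018427387904
Maximum: 2^62 - 1 = 4611686018427387903



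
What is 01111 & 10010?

AND: 1 only when both bits are 1
  01111
& 10010
-------
  00010
Decimal: 15 & 18 = 2



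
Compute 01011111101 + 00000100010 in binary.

Add column by column from the right: bit + bit + carry-in; write the sum mod 2, carry 1 when the sum is 2 or 3.
carry:  00111000000
        01011111101
+       00000100010
-------------------
       001100011111
(the carry out of the leftmost column, 0, becomes the leading bit)
Decimal check:
  01011111101 = 512 + 128 + 64 + 32 + 16 + 8 + 4 + 1 = 765
  00000100010 = 32 + 2 = 34
  765 + 34 = 799, and 001100011111 = 512 + 256 + 16 + 8 + 4 + 2 + 1 = 799 ✓



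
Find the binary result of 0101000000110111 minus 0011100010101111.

Method 1 - Direct subtraction (column by column from the right: bit − bit − borrow-in; if negative, add 2 and borrow 1 from the next column):
borrow: 0111111100010000
        0101000000110111
-       0011100010101111
------------------------
        0001011110001000

Method 2 - Add two's complement:
Two's complement of 0011100010101111: invert → 1100011101010000, add 1 → 1100011101010001
  0101000000110111
+ 1100011101010001
------------------
 10001011110001000  (end carry out of the top bit = 1)
Discarding the end carry: 0001011110001000
Decimal check:
  0101000000110111 = 16384 + 4096 + 32 + 16 + 4 + 2 + 1 = 20535
  0011100010101111 = 8192 + 4096 + 2048 + 128 + 32 + 8 + 4 + 2 + 1 = 14511
  20535 - 14511 = 6024, and 0001011110001000 = 4096 + 1024 + 512 + 256 + 128 + 8 = 6024 ✓



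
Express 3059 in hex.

Using repeated division by 16 (digits 10–15 are A–F):
3059 ÷ 16 = 191 remainder 3
191 ÷ 16 = 11 remainder 15 (F)
11 ÷ 16 = 0 remainder 11 (B)
Reading remainders bottom to top: BF3



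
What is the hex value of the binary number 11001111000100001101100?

Group into 4-bit nibbles from right:
  0110 = 6
  0111 = 7
  1000 = 8
  1000 = 8
  0110 = 6
  1100 = C
Result: 67886C



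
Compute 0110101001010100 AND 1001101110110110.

AND: 1 only when both bits are 1
  0110101001010100
& 1001101110110110
------------------
  0000101000010100
Decimal: 27220 & 39862 = 2580



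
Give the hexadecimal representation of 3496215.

Using repeated division by 16 (digits 10–15 are A–F):
3496215 ÷ 16 = 218513 remainder 7
218513 ÷ 16 = 13657 remainder 1
13657 ÷ 16 = 853 remainder 9
853 ÷ 16 = 53 remainder 5
53 ÷ 16 = 3 remainder 5
3 ÷ 16 = 0 remainder 3
Reading remainders bottom to top: 355917



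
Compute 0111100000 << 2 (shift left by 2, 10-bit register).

Original: 0111100000 (decimal 480)
Shift left by 2 positions
Append 2 zeros on the right and drop the 2 high bits that overflow the 10-bit width
Result: 1110000000 (decimal 896)
Equivalent: 480 << 2 = 480 × 2^2 = 1920, truncated to 10 bits = 896



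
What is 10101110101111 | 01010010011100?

OR: 1 when either bit is 1
  10101110101111
| 01010010011100
----------------
  11111110111111
Decimal: 11183 | 5276 = 16319



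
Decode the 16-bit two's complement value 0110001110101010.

Binary: 0110001110101010
Sign bit: 0 (non-negative)
Read directly as an unsigned value:
0110001110101010 = 16384 + 8192 + 512 + 256 + 128 + 32 + 8 + 2 = 25514
Value: 25514



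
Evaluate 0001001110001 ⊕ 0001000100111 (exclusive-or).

XOR: 1 when bits differ
  0001001110001
^ 0001000100111
---------------
  0000001010110
Decimal: 625 ^ 551 = 86



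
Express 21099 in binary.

Using repeated division by 2:
21099 ÷ 2 = 10549 remainder 1
10549 ÷ 2 = 5274 remainder 1
5274 ÷ 2 = 2637 remainder 0
2637 ÷ 2 = 1318 remainder 1
1318 ÷ 2 = 659 remainder 0
659 ÷ 2 = 329 remainder 1
329 ÷ 2 = 164 remainder 1
164 ÷ 2 = 82 remainder 0
82 ÷ 2 = 41 remainder 0
41 ÷ 2 = 20 remainder 1
20 ÷ 2 = 10 remainder 0
10 ÷ 2 = 5 remainder 0
5 ÷ 2 = 2 remainder 1
2 ÷ 2 = 1 remainder 0
1 ÷ 2 = 0 remainder 1
Reading remainders bottom to top: 101001001101011



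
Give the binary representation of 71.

Using repeated division by 2:
71 ÷ 2 = 35 remainder 1
35 ÷ 2 = 17 remainder 1
17 ÷ 2 = 8 remainder 1
8 ÷ 2 = 4 remainder 0
4 ÷ 2 = 2 remainder 0
2 ÷ 2 = 1 remainder 0
1 ÷ 2 = 0 remainder 1
Reading remainders bottom to top: 1000111



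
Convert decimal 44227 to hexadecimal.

Using repeated division by 16 (digits 10–15 are A–F):
44227 ÷ 16 = 2764 remainder 3
2764 ÷ 16 = 172 remainder 12 (C)
172 ÷ 16 = 10 remainder 12 (C)
10 ÷ 16 = 0 remainder 10 (A)
Reading remainders bottom to top: ACC3



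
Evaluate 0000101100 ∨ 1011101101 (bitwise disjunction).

OR: 1 when either bit is 1
  0000101100
| 1011101101
------------
  1011101101
Decimal: 44 | 749 = 749



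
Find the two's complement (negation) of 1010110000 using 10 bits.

Original (sign bit 1, negative): 1010110000
Step 1 - Invert all bits: 0101001111
Step 2 - Add 1: 0101010000
Verification: 1010110000 + 0101010000 = 10000000000; discarding the end carry (carry out of the top bit) leaves the 10-bit value 0000000000, as required for x + (-x)



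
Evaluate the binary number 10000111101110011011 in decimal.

Sum of powers of 2 for each 1-bit:
2^0 + 2^1 + 2^3 + 2^4 + 2^7 + 2^8 + 2^9 + 2^11 + 2^12 + 2^13 + 2^14 + 2^19
= 1 + 2 + 8 + 16 + 128 + 256 + 512 + 2048 + 4096 + 8192 + 16384 + 524288
= 555931



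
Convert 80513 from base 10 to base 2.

Using repeated division by 2:
80513 ÷ 2 = 40256 remainder 1
40256 ÷ 2 = 20128 remainder 0
20128 ÷ 2 = 10064 remainder 0
10064 ÷ 2 = 5032 remainder 0
5032 ÷ 2 = 2516 remainder 0
2516 ÷ 2 = 1258 remainder 0
1258 ÷ 2 = 629 remainder 0
629 ÷ 2 = 314 remainder 1
314 ÷ 2 = 157 remainder 0
157 ÷ 2 = 78 remainder 1
78 ÷ 2 = 39 remainder 0
39 ÷ 2 = 19 remainder 1
19 ÷ 2 = 9 remainder 1
9 ÷ 2 = 4 remainder 1
4 ÷ 2 = 2 remainder 0
2 ÷ 2 = 1 remainder 0
1 ÷ 2 = 0 remainder 1
Reading remainders bottom to top: 10011101010000001



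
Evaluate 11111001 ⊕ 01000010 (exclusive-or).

XOR: 1 when bits differ
  11111001
^ 01000010
----------
  10111011
Decimal: 249 ^ 66 = 187



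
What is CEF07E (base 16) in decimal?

Expand by place value (powers of 16):
Digit values: C = 12, E = 14, F = 15
CEF07E = 12 × 16^5 + 14 × 16^4 + 15 × 16^3 + 0 × 16^2 + 7 × 16^1 + 14 × 16^0
= 12 × 1048576 + 14 × 65536 + 15 × 4096 + 0 × 256 + 7 × 16 + 14 × 1
= 12582912 + 917504 + 61440 + 0 + 112 + 14
= 13561982



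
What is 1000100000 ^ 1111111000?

XOR: 1 when bits differ
  1000100000
^ 1111111000
------------
  0111011000
Decimal: 544 ^ 1016 = 472



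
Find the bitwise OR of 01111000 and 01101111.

OR: 1 when either bit is 1
  01111000
| 01101111
----------
  01111111
Decimal: 120 | 111 = 127



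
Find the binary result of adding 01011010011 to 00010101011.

Add column by column from the right: bit + bit + carry-in; write the sum mod 2, carry 1 when the sum is 2 or 3.
carry:  00100000110
        01011010011
+       00010101011
-------------------
       001101111110
(the carry out of the leftmost column, 0, becomes the leading bit)
Decimal check:
  01011010011 = 512 + 128 + 64 + 16 + 2 + 1 = 723
  00010101011 = 128 + 32 + 8 + 2 + 1 = 171
  723 + 171 = 894, and 001101111110 = 512 + 256 + 64 + 32 + 16 + 8 + 4 + 2 = 894 ✓



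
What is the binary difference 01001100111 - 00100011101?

Method 1 - Direct subtraction (column by column from the right: bit − bit − borrow-in; if negative, add 2 and borrow 1 from the next column):
borrow: 01000110000
        01001100111
-       00100011101
-------------------
        00101001010

Method 2 - Add two's complement:
Two's complement of 00100011101: invert → 11011100010, add 1 → 11011100011
  01001100111
+ 11011100011
-------------
 100101001010  (end carry out of the top bit = 1)
Discarding the end carry: 00101001010
Decimal check:
  01001100111 = 512 + 64 + 32 + 4 + 2 + 1 = 615
  00100011101 = 256 + 16 + 8 + 4 + 1 = 285
  615 - 285 = 330, and 00101001010 = 256 + 64 + 8 + 2 = 330 ✓



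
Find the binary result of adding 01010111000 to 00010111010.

Add column by column from the right: bit + bit + carry-in; write the sum mod 2, carry 1 when the sum is 2 or 3.
carry:  00101110000
        01010111000
+       00010111010
-------------------
       001101110010
(the carry out of the leftmost column, 0, becomes the leading bit)
Decimal check:
  01010111000 = 512 + 128 + 32 + 16 + 8 = 696
  00010111010 = 128 + 32 + 16 + 8 + 2 = 186
  696 + 186 = 882, and 001101110010 = 512 + 256 + 64 + 32 + 16 + 2 = 882 ✓



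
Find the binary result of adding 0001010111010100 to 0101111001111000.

Add column by column from the right: bit + bit + carry-in; write the sum mod 2, carry 1 when the sum is 2 or 3.
carry:  0011111111100000
        0001010111010100
+       0101111001111000
------------------------
       00111010001001100
(the carry out of the leftmost column, 0, becomes the leading bit)
Decimal check:
  0001010111010100 = 4096 + 1024 + 256 + 128 + 64 + 16 + 4 = 5588
  0101111001111000 = 16384 + 4096 + 2048 + 1024 + 512 + 64 + 32 + 16 + 8 = 24184
  5588 + 24184 = 29772, and 00111010001001100 = 16384 + 8192 + 4096 + 1024 + 64 + 8 + 4 = 29772 ✓



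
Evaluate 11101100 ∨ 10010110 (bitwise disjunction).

OR: 1 when either bit is 1
  11101100
| 10010110
----------
  11111110
Decimal: 236 | 150 = 254



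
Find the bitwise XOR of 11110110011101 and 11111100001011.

XOR: 1 when bits differ
  11110110011101
^ 11111100001011
----------------
  00001010010110
Decimal: 15773 ^ 16139 = 662



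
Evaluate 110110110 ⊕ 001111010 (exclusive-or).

XOR: 1 when bits differ
  110110110
^ 001111010
-----------
  111001100
Decimal: 438 ^ 122 = 460



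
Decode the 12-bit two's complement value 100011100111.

Binary: 100011100111
Sign bit: 1 (negative)
Invert: 011100011000
Add 1:  011100011001
Magnitude: 011100011001 = 1024 + 512 + 256 + 16 + 8 + 1 = 1817
Value: -1817



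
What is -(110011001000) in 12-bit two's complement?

Original (sign bit 1, negative): 110011001000
Step 1 - Invert all bits: 001100110111
Step 2 - Add 1: 001100111000
Verification: 110011001000 + 001100111000 = 1000000000000; discarding the end carry (carry out of the top bit) leaves the 12-bit value 000000000000, as required for x + (-x)



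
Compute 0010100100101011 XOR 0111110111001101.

XOR: 1 when bits differ
  0010100100101011
^ 0111110111001101
------------------
  0101010011100110
Decimal: 10539 ^ 32205 = 21734



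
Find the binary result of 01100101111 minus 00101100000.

Method 1 - Direct subtraction (column by column from the right: bit − bit − borrow-in; if negative, add 2 and borrow 1 from the next column):
borrow: 01110000000
        01100101111
-       00101100000
-------------------
        00111001111

Method 2 - Add two's complement:
Two's complement of 00101100000: invert → 11010011111, add 1 → 11010100000
  01100101111
+ 11010100000
-------------
 100111001111  (end carry out of the top bit = 1)
Discarding the end carry: 00111001111
Decimal check:
  01100101111 = 512 + 256 + 32 + 8 + 4 + 2 + 1 = 815
  00101100000 = 256 + 64 + 32 = 352
  815 - 352 = 463, and 00111001111 = 256 + 128 + 64 + 8 + 4 + 2 + 1 = 463 ✓



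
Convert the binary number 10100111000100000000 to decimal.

Sum of powers of 2 for each 1-bit:
2^8 + 2^12 + 2^13 + 2^14 + 2^17 + 2^19
= 256 + 4096 + 8192 + 16384 + 131072 + 524288
= 684288



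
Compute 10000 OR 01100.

OR: 1 when either bit is 1
  10000
| 01100
-------
  11100
Decimal: 16 | 12 = 28



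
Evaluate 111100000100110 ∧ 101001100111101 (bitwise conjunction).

AND: 1 only when both bits are 1
  111100000100110
& 101001100111101
-----------------
  101000000100100
Decimal: 30758 & 21309 = 20516



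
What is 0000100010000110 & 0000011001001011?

AND: 1 only when both bits are 1
  0000100010000110
& 0000011001001011
------------------
  0000000000000010
Decimal: 2182 & 1611 = 2



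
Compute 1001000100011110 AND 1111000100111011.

AND: 1 only when both bits are 1
  1001000100011110
& 1111000100111011
------------------
  1001000100011010
Decimal: 37150 & 61755 = 37146



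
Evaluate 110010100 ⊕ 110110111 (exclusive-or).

XOR: 1 when bits differ
  110010100
^ 110110111
-----------
  000100011
Decimal: 404 ^ 439 = 35



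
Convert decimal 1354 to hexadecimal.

Using repeated division by 16 (digits 10–15 are A–F):
1354 ÷ 16 = 84 remainder 10 (A)
84 ÷ 16 = 5 remainder 4
5 ÷ 16 = 0 remainder 5
Reading remainders bottom to top: 54A



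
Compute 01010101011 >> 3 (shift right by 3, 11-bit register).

Original: 01010101011 (decimal 683)
Shift right by 3 positions
Drop the 3 low bits; fill with zeros on the left
Result: 00001010101 (decimal 85)
Equivalent: 683 >> 3 = 683 ÷ 2^3 = 85



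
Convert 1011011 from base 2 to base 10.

Sum of powers of 2 for each 1-bit:
2^0 + 2^1 + 2^3 + 2^4 + 2^6
= 1 + 2 + 8 + 16 + 64
= 91



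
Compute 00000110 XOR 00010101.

XOR: 1 when bits differ
  00000110
^ 00010101
----------
  00010011
Decimal: 6 ^ 21 = 19



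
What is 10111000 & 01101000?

AND: 1 only when both bits are 1
  10111000
& 01101000
----------
  00101000
Decimal: 184 & 104 = 40



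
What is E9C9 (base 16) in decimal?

Expand by place value (powers of 16):
Digit values: E = 14, C = 12
E9C9 = 14 × 16^3 + 9 × 16^2 + 12 × 16^1 + 9 × 16^0
= 14 × 4096 + 9 × 256 + 12 × 16 + 9 × 1
= 57344 + 2304 + 192 + 9
= 59849



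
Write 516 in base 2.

Using repeated division by 2:
516 ÷ 2 = 258 remainder 0
258 ÷ 2 = 129 remainder 0
129 ÷ 2 = 64 remainder 1
64 ÷ 2 = 32 remainder 0
32 ÷ 2 = 16 remainder 0
16 ÷ 2 = 8 remainder 0
8 ÷ 2 = 4 remainder 0
4 ÷ 2 = 2 remainder 0
2 ÷ 2 = 1 remainder 0
1 ÷ 2 = 0 remainder 1
Reading remainders bottom to top: 1000000100



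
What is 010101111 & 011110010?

AND: 1 only when both bits are 1
  010101111
& 011110010
-----------
  010100010
Decimal: 175 & 242 = 162



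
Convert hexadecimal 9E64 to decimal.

Expand by place value (powers of 16):
Digit values: E = 14
9E64 = 9 × 16^3 + 14 × 16^2 + 6 × 16^1 + 4 × 16^0
= 9 × 4096 + 14 × 256 + 6 × 16 + 4 × 1
= 36864 + 3584 + 96 + 4
= 40548



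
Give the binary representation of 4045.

Using repeated division by 2:
4045 ÷ 2 = 2022 remainder 1
2022 ÷ 2 = 1011 remainder 0
1011 ÷ 2 = 505 remainder 1
505 ÷ 2 = 252 remainder 1
252 ÷ 2 = 126 remainder 0
126 ÷ 2 = 63 remainder 0
63 ÷ 2 = 31 remainder 1
31 ÷ 2 = 15 remainder 1
15 ÷ 2 = 7 remainder 1
7 ÷ 2 = 3 remainder 1
3 ÷ 2 = 1 remainder 1
1 ÷ 2 = 0 remainder 1
Reading remainders bottom to top: 111111001101



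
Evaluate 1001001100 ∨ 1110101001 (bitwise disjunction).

OR: 1 when either bit is 1
  1001001100
| 1110101001
------------
  1111101101
Decimal: 588 | 937 = 1005



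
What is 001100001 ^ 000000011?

XOR: 1 when bits differ
  001100001
^ 000000011
-----------
  001100010
Decimal: 97 ^ 3 = 98



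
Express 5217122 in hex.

Using repeated division by 16 (digits 10–15 are A–F):
5217122 ÷ 16 = 326070 remainder 2
326070 ÷ 16 = 20379 remainder 6
20379 ÷ 16 = 1273 remainder 11 (B)
1273 ÷ 16 = 79 remainder 9
79 ÷ 16 = 4 remainder 15 (F)
4 ÷ 16 = 0 remainder 4
Reading remainders bottom to top: 4F9B62



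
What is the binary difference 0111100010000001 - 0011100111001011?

Method 1 - Direct subtraction (column by column from the right: bit − bit − borrow-in; if negative, add 2 and borrow 1 from the next column):
borrow: 0111111111111100
        0111100010000001
-       0011100111001011
------------------------
        0011111010110110

Method 2 - Add two's complement:
Two's complement of 0011100111001011: invert → 1100011000110100, add 1 → 1100011000110101
  0111100010000001
+ 1100011000110101
------------------
 10011111010110110  (end carry out of the top bit = 1)
Discarding the end carry: 0011111010110110
Decimal check:
  0111100010000001 = 16384 + 8192 + 4096 + 2048 + 128 + 1 = 30849
  0011100111001011 = 8192 + 4096 + 2048 + 256 + 128 + 64 + 8 + 2 + 1 = 14795
  30849 - 14795 = 16054, and 0011111010110110 = 8192 + 4096 + 2048 + 1024 + 512 + 128 + 32 + 16 + 4 + 2 = 16054 ✓



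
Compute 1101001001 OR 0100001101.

OR: 1 when either bit is 1
  1101001001
| 0100001101
------------
  1101001101
Decimal: 841 | 269 = 845



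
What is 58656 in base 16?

Using repeated division by 16 (digits 10–15 are A–F):
58656 ÷ 16 = 3666 remainder 0
3666 ÷ 16 = 229 remainder 2
229 ÷ 16 = 14 remainder 5
14 ÷ 16 = 0 remainder 14 (E)
Reading remainders bottom to top: E520



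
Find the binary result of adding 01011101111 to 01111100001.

Add column by column from the right: bit + bit + carry-in; write the sum mod 2, carry 1 when the sum is 2 or 3.
carry:  11111011110
        01011101111
+       01111100001
-------------------
       011011010000
(the carry out of the leftmost column, 0, becomes the leading bit)
Decimal check:
  01011101111 = 512 + 128 + 64 + 32 + 8 + 4 + 2 + 1 = 751
  01111100001 = 512 + 256 + 128 + 64 + 32 + 1 = 993
  751 + 993 = 1744, and 011011010000 = 1024 + 512 + 128 + 64 + 16 = 1744 ✓



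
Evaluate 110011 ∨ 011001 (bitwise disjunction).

OR: 1 when either bit is 1
  110011
| 011001
--------
  111011
Decimal: 51 | 25 = 59



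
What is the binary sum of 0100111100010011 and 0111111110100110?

Add column by column from the right: bit + bit + carry-in; write the sum mod 2, carry 1 when the sum is 2 or 3.
carry:  1111111000001100
        0100111100010011
+       0111111110100110
------------------------
       01100111010111001
(the carry out of the leftmost column, 0, becomes the leading bit)
Decimal check:
  0100111100010011 = 16384 + 2048 + 1024 + 512 + 256 + 16 + 2 + 1 = 20243
  0111111110100110 = 16384 + 8192 + 4096 + 2048 + 1024 + 512 + 256 + 128 + 32 + 4 + 2 = 32678
  20243 + 32678 = 52921, and 01100111010111001 = 32768 + 16384 + 2048 + 1024 + 512 + 128 + 32 + 16 + 8 + 1 = 52921 ✓



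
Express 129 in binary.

Using repeated division by 2:
129 ÷ 2 = 64 remainder 1
64 ÷ 2 = 32 remainder 0
32 ÷ 2 = 16 remainder 0
16 ÷ 2 = 8 remainder 0
8 ÷ 2 = 4 remainder 0
4 ÷ 2 = 2 remainder 0
2 ÷ 2 = 1 remainder 0
1 ÷ 2 = 0 remainder 1
Reading remainders bottom to top: 10000001



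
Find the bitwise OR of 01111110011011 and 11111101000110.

OR: 1 when either bit is 1
  01111110011011
| 11111101000110
----------------
  11111111011111
Decimal: 8091 | 16198 = 16351



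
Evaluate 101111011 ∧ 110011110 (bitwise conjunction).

AND: 1 only when both bits are 1
  101111011
& 110011110
-----------
  100011010
Decimal: 379 & 414 = 282



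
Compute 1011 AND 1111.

AND: 1 only when both bits are 1
  1011
& 1111
------
  1011
Decimal: 11 & 15 = 11



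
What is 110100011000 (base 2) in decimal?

Sum of powers of 2 for each 1-bit:
2^3 + 2^4 + 2^8 + 2^10 + 2^11
= 8 + 16 + 256 + 1024 + 2048
= 3352



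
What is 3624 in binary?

Using repeated division by 2:
3624 ÷ 2 = 1812 remainder 0
1812 ÷ 2 = 906 remainder 0
906 ÷ 2 = 453 remainder 0
453 ÷ 2 = 226 remainder 1
226 ÷ 2 = 113 remainder 0
113 ÷ 2 = 56 remainder 1
56 ÷ 2 = 28 remainder 0
28 ÷ 2 = 14 remainder 0
14 ÷ 2 = 7 remainder 0
7 ÷ 2 = 3 remainder 1
3 ÷ 2 = 1 remainder 1
1 ÷ 2 = 0 remainder 1
Reading remainders bottom to top: 111000101000



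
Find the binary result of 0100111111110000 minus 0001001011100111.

Method 1 - Direct subtraction (column by column from the right: bit − bit − borrow-in; if negative, add 2 and borrow 1 from the next column):
borrow: 0110000000011110
        0100111111110000
-       0001001011100111
------------------------
        0011110100001001

Method 2 - Add two's complement:
Two's complement of 0001001011100111: invert → 1110110100011000, add 1 → 1110110100011001
  0100111111110000
+ 1110110100011001
------------------
 10011110100001001  (end carry out of the top bit = 1)
Discarding the end carry: 0011110100001001
Decimal check:
  0100111111110000 = 16384 + 2048 + 1024 + 512 + 256 + 128 + 64 + 32 + 16 = 20464
  0001001011100111 = 4096 + 512 + 128 + 64 + 32 + 4 + 2 + 1 = 4839
  20464 - 4839 = 15625, and 0011110100001001 = 8192 + 4096 + 2048 + 1024 + 256 + 8 + 1 = 15625 ✓



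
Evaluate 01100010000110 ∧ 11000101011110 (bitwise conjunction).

AND: 1 only when both bits are 1
  01100010000110
& 11000101011110
----------------
  01000000000110
Decimal: 6278 & 12638 = 4102



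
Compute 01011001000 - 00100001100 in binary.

Method 1 - Direct subtraction (column by column from the right: bit − bit − borrow-in; if negative, add 2 and borrow 1 from the next column):
borrow: 01001111000
        01011001000
-       00100001100
-------------------
        00110111100

Method 2 - Add two's complement:
Two's complement of 00100001100: invert → 11011110011, add 1 → 11011110100
  01011001000
+ 11011110100
-------------
 100110111100  (end carry out of the top bit = 1)
Discarding the end carry: 00110111100
Decimal check:
  01011001000 = 512 + 128 + 64 + 8 = 712
  00100001100 = 256 + 8 + 4 = 268
  712 - 268 = 444, and 00110111100 = 256 + 128 + 32 + 16 + 8 + 4 = 444 ✓



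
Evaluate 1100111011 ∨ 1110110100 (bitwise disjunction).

OR: 1 when either bit is 1
  1100111011
| 1110110100
------------
  1110111111
Decimal: 827 | 948 = 959



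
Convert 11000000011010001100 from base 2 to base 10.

Sum of powers of 2 for each 1-bit:
2^2 + 2^3 + 2^7 + 2^9 + 2^10 + 2^18 + 2^19
= 4 + 8 + 128 + 512 + 1024 + 262144 + 524288
= 788108



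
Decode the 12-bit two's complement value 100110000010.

Binary: 100110000010
Sign bit: 1 (negative)
Invert: 011001111101
Add 1:  011001111110
Magnitude: 011001111110 = 1024 + 512 + 64 + 32 + 16 + 8 + 4 + 2 = 1662
Value: -1662



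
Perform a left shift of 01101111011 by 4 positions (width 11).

Original: 01101111011 (decimal 891)
Shift left by 4 positions
Append 4 zeros on the right and drop the 4 high bits that overflow the 11-bit width
Result: 11110110000 (decimal 1968)
Equivalent: 891 << 4 = 891 × 2^4 = 14256, truncated to 11 bits = 1968



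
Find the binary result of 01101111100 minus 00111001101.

Method 1 - Direct subtraction (column by column from the right: bit − bit − borrow-in; if negative, add 2 and borrow 1 from the next column):
borrow: 01100011110
        01101111100
-       00111001101
-------------------
        00110101111

Method 2 - Add two's complement:
Two's complement of 00111001101: invert → 11000110010, add 1 → 11000110011
  01101111100
+ 11000110011
-------------
 100110101111  (end carry out of the top bit = 1)
Discarding the end carry: 00110101111
Decimal check:
  01101111100 = 512 + 256 + 64 + 32 + 16 + 8 + 4 = 892
  00111001101 = 256 + 128 + 64 + 8 + 4 + 1 = 461
  892 - 461 = 431, and 00110101111 = 256 + 128 + 32 + 8 + 4 + 2 + 1 = 431 ✓



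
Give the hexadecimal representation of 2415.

Using repeated division by 16 (digits 10–15 are A–F):
2415 ÷ 16 = 150 remainder 15 (F)
150 ÷ 16 = 9 remainder 6
9 ÷ 16 = 0 remainder 9
Reading remainders bottom to top: 96F



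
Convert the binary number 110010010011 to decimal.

Sum of powers of 2 for each 1-bit:
2^0 + 2^1 + 2^4 + 2^7 + 2^10 + 2^11
= 1 + 2 + 16 + 128 + 1024 + 2048
= 3219



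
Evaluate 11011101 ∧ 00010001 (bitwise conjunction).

AND: 1 only when both bits are 1
  11011101
& 00010001
----------
  00010001
Decimal: 221 & 17 = 17



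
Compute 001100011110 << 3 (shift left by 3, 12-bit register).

Original: 001100011110 (decimal 798)
Shift left by 3 positions
Append 3 zeros on the right and drop the 3 high bits that overflow the 12-bit width
Result: 100011110000 (decimal 2288)
Equivalent: 798 << 3 = 798 × 2^3 = 6384, truncated to 12 bits = 2288



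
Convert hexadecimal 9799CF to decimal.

Expand by place value (powers of 16):
Digit values: C = 12, F = 15
9799CF = 9 × 16^5 + 7 × 16^4 + 9 × 16^3 + 9 × 16^2 + 12 × 16^1 + 15 × 16^0
= 9 × 1048576 + 7 × 65536 + 9 × 4096 + 9 × 256 + 12 × 16 + 15 × 1
= 9437184 + 458752 + 36864 + 2304 + 192 + 15
= 9935311



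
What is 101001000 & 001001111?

AND: 1 only when both bits are 1
  101001000
& 001001111
-----------
  001001000
Decimal: 328 & 79 = 72



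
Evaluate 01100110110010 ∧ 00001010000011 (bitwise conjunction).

AND: 1 only when both bits are 1
  01100110110010
& 00001010000011
----------------
  00000010000010
Decimal: 6578 & 643 = 130

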